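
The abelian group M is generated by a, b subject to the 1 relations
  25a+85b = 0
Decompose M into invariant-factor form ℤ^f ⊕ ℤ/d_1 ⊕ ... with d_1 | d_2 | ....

rank_ℚ(R)=1; free=2−1=1
SNF(R) diag = [5] → torsion [5]

Answer: M ≅ ℤ^1 ⊕ ℤ/5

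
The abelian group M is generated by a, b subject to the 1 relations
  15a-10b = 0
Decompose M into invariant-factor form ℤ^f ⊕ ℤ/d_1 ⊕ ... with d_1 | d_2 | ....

Answer: M ≅ ℤ^1 ⊕ ℤ/5

Derivation:
rank_ℚ(R)=1; free=2−1=1
SNF(R) diag = [5] → torsion [5]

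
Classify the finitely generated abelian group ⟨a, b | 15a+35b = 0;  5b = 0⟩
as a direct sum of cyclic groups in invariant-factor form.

Answer: M ≅ ℤ/5 ⊕ ℤ/15

Derivation:
rank_ℚ(R)=2; free=2−2=0
SNF(R) diag = [5, 15] → torsion [5, 15]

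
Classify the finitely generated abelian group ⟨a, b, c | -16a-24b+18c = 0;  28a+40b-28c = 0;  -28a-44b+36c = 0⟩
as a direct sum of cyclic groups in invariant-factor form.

Answer: M ≅ ℤ/2 ⊕ ℤ/4 ⊕ ℤ/4

Derivation:
rank_ℚ(R)=3; free=3−3=0
SNF(R) diag = [2, 4, 4] → torsion [2, 4, 4]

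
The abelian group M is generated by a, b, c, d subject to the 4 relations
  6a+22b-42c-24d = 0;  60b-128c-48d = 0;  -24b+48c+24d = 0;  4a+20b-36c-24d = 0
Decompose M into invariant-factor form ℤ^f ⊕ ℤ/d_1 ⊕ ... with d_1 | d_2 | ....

rank_ℚ(R)=4; free=4−4=0
SNF(R) diag = [2, 4, 8, 24] → torsion [2, 4, 8, 24]

Answer: M ≅ ℤ/2 ⊕ ℤ/4 ⊕ ℤ/8 ⊕ ℤ/24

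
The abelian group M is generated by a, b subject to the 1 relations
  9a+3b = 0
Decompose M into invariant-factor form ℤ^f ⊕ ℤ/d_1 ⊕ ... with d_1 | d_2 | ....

Answer: M ≅ ℤ^1 ⊕ ℤ/3

Derivation:
rank_ℚ(R)=1; free=2−1=1
SNF(R) diag = [3] → torsion [3]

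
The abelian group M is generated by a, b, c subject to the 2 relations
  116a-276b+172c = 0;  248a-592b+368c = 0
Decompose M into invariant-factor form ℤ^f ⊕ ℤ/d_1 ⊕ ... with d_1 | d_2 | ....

rank_ℚ(R)=2; free=3−2=1
SNF(R) diag = [4, 8] → torsion [4, 8]

Answer: M ≅ ℤ^1 ⊕ ℤ/4 ⊕ ℤ/8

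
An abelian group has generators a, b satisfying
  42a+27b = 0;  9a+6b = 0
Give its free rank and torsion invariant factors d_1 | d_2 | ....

rank_ℚ(R)=2; free=2−2=0
SNF(R) diag = [3, 3] → torsion [3, 3]

Answer: M ≅ ℤ/3 ⊕ ℤ/3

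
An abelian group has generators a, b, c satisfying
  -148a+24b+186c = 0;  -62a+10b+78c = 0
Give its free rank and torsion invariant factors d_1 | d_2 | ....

Answer: M ≅ ℤ^1 ⊕ ℤ/2 ⊕ ℤ/2

Derivation:
rank_ℚ(R)=2; free=3−2=1
SNF(R) diag = [2, 2] → torsion [2, 2]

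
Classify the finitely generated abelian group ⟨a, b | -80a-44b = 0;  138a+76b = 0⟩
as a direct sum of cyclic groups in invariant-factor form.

rank_ℚ(R)=2; free=2−2=0
SNF(R) diag = [2, 4] → torsion [2, 4]

Answer: M ≅ ℤ/2 ⊕ ℤ/4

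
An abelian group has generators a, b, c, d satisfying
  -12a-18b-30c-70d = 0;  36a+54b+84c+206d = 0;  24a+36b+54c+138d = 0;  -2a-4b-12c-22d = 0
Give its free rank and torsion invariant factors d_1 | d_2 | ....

Answer: M ≅ ℤ/2 ⊕ ℤ/2 ⊕ ℤ/6 ⊕ ℤ/6

Derivation:
rank_ℚ(R)=4; free=4−4=0
SNF(R) diag = [2, 2, 6, 6] → torsion [2, 2, 6, 6]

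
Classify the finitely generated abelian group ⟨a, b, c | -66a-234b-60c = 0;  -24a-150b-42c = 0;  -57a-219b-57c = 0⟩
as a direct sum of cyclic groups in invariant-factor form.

rank_ℚ(R)=3; free=3−3=0
SNF(R) diag = [3, 6, 18] → torsion [3, 6, 18]

Answer: M ≅ ℤ/3 ⊕ ℤ/6 ⊕ ℤ/18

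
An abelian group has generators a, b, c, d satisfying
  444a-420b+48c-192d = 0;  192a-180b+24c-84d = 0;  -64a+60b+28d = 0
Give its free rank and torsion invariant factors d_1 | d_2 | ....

Answer: M ≅ ℤ^1 ⊕ ℤ/4 ⊕ ℤ/12 ⊕ ℤ/24

Derivation:
rank_ℚ(R)=3; free=4−3=1
SNF(R) diag = [4, 12, 24] → torsion [4, 12, 24]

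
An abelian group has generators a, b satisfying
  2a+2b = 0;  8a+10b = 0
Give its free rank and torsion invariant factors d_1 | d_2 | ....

Answer: M ≅ ℤ/2 ⊕ ℤ/2

Derivation:
rank_ℚ(R)=2; free=2−2=0
SNF(R) diag = [2, 2] → torsion [2, 2]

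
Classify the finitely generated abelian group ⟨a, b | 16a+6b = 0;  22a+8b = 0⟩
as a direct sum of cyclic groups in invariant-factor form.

Answer: M ≅ ℤ/2 ⊕ ℤ/2

Derivation:
rank_ℚ(R)=2; free=2−2=0
SNF(R) diag = [2, 2] → torsion [2, 2]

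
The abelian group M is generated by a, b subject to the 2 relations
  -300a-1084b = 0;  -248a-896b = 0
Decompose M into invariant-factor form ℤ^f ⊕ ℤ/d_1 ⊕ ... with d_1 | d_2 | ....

rank_ℚ(R)=2; free=2−2=0
SNF(R) diag = [4, 8] → torsion [4, 8]

Answer: M ≅ ℤ/4 ⊕ ℤ/8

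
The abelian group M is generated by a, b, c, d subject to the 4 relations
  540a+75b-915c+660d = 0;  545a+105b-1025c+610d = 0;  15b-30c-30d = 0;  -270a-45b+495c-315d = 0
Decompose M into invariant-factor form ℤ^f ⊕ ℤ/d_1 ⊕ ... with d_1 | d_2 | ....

rank_ℚ(R)=4; free=4−4=0
SNF(R) diag = [5, 15, 45, 135] → torsion [5, 15, 45, 135]

Answer: M ≅ ℤ/5 ⊕ ℤ/15 ⊕ ℤ/45 ⊕ ℤ/135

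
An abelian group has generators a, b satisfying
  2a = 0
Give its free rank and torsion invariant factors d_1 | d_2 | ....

rank_ℚ(R)=1; free=2−1=1
SNF(R) diag = [2] → torsion [2]

Answer: M ≅ ℤ^1 ⊕ ℤ/2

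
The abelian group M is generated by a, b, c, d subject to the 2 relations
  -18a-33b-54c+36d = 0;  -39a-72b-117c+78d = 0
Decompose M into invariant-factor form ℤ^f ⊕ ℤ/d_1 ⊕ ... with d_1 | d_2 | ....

Answer: M ≅ ℤ^2 ⊕ ℤ/3 ⊕ ℤ/3

Derivation:
rank_ℚ(R)=2; free=4−2=2
SNF(R) diag = [3, 3] → torsion [3, 3]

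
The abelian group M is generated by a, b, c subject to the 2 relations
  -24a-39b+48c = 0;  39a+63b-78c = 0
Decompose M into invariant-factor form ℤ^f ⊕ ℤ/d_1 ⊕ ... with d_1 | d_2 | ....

rank_ℚ(R)=2; free=3−2=1
SNF(R) diag = [3, 3] → torsion [3, 3]

Answer: M ≅ ℤ^1 ⊕ ℤ/3 ⊕ ℤ/3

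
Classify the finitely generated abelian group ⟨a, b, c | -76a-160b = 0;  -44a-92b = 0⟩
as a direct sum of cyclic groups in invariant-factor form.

Answer: M ≅ ℤ^1 ⊕ ℤ/4 ⊕ ℤ/12

Derivation:
rank_ℚ(R)=2; free=3−2=1
SNF(R) diag = [4, 12] → torsion [4, 12]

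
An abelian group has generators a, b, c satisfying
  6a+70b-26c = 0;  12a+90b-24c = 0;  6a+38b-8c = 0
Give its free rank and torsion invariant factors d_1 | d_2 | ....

Answer: M ≅ ℤ/2 ⊕ ℤ/2 ⊕ ℤ/6

Derivation:
rank_ℚ(R)=3; free=3−3=0
SNF(R) diag = [2, 2, 6] → torsion [2, 2, 6]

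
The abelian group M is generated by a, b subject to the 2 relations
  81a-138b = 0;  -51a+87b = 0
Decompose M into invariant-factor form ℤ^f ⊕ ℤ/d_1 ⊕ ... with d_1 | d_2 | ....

rank_ℚ(R)=2; free=2−2=0
SNF(R) diag = [3, 3] → torsion [3, 3]

Answer: M ≅ ℤ/3 ⊕ ℤ/3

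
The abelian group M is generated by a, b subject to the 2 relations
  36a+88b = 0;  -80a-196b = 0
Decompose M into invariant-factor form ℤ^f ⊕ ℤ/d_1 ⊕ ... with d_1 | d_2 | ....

Answer: M ≅ ℤ/4 ⊕ ℤ/4

Derivation:
rank_ℚ(R)=2; free=2−2=0
SNF(R) diag = [4, 4] → torsion [4, 4]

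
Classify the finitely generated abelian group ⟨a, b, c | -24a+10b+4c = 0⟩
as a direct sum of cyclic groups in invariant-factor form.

Answer: M ≅ ℤ^2 ⊕ ℤ/2

Derivation:
rank_ℚ(R)=1; free=3−1=2
SNF(R) diag = [2] → torsion [2]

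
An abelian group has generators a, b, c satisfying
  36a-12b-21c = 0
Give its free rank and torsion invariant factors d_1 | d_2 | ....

rank_ℚ(R)=1; free=3−1=2
SNF(R) diag = [3] → torsion [3]

Answer: M ≅ ℤ^2 ⊕ ℤ/3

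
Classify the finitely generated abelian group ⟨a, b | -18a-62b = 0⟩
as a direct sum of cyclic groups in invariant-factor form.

Answer: M ≅ ℤ^1 ⊕ ℤ/2

Derivation:
rank_ℚ(R)=1; free=2−1=1
SNF(R) diag = [2] → torsion [2]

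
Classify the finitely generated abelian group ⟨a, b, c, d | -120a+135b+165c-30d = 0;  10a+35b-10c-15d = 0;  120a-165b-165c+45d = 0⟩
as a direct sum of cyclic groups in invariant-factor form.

Answer: M ≅ ℤ^1 ⊕ ℤ/5 ⊕ ℤ/15 ⊕ ℤ/45

Derivation:
rank_ℚ(R)=3; free=4−3=1
SNF(R) diag = [5, 15, 45] → torsion [5, 15, 45]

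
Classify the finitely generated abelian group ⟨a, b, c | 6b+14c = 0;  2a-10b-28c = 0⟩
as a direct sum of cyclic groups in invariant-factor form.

Answer: M ≅ ℤ^1 ⊕ ℤ/2 ⊕ ℤ/2

Derivation:
rank_ℚ(R)=2; free=3−2=1
SNF(R) diag = [2, 2] → torsion [2, 2]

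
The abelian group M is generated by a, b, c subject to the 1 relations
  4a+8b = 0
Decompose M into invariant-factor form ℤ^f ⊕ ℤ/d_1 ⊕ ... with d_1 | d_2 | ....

rank_ℚ(R)=1; free=3−1=2
SNF(R) diag = [4] → torsion [4]

Answer: M ≅ ℤ^2 ⊕ ℤ/4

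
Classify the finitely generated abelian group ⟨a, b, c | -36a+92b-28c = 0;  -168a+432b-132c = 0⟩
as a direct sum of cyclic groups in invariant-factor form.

rank_ℚ(R)=2; free=3−2=1
SNF(R) diag = [4, 12] → torsion [4, 12]

Answer: M ≅ ℤ^1 ⊕ ℤ/4 ⊕ ℤ/12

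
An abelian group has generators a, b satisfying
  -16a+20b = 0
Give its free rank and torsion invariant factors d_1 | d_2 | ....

Answer: M ≅ ℤ^1 ⊕ ℤ/4

Derivation:
rank_ℚ(R)=1; free=2−1=1
SNF(R) diag = [4] → torsion [4]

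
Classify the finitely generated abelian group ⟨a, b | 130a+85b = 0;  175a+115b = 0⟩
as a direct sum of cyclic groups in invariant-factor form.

rank_ℚ(R)=2; free=2−2=0
SNF(R) diag = [5, 15] → torsion [5, 15]

Answer: M ≅ ℤ/5 ⊕ ℤ/15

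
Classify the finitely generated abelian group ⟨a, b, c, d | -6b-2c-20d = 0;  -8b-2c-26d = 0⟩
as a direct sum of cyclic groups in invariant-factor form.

Answer: M ≅ ℤ^2 ⊕ ℤ/2 ⊕ ℤ/2

Derivation:
rank_ℚ(R)=2; free=4−2=2
SNF(R) diag = [2, 2] → torsion [2, 2]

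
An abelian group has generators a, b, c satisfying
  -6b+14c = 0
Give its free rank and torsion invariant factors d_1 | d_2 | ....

Answer: M ≅ ℤ^2 ⊕ ℤ/2

Derivation:
rank_ℚ(R)=1; free=3−1=2
SNF(R) diag = [2] → torsion [2]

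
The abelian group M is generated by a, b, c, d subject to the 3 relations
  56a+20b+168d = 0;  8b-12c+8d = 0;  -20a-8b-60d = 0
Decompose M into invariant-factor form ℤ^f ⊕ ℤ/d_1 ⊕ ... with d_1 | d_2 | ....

rank_ℚ(R)=3; free=4−3=1
SNF(R) diag = [4, 4, 12] → torsion [4, 4, 12]

Answer: M ≅ ℤ^1 ⊕ ℤ/4 ⊕ ℤ/4 ⊕ ℤ/12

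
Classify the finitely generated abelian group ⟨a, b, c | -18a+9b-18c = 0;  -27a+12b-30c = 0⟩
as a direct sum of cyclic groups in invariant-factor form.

rank_ℚ(R)=2; free=3−2=1
SNF(R) diag = [3, 9] → torsion [3, 9]

Answer: M ≅ ℤ^1 ⊕ ℤ/3 ⊕ ℤ/9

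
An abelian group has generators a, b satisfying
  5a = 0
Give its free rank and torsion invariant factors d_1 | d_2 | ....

rank_ℚ(R)=1; free=2−1=1
SNF(R) diag = [5] → torsion [5]

Answer: M ≅ ℤ^1 ⊕ ℤ/5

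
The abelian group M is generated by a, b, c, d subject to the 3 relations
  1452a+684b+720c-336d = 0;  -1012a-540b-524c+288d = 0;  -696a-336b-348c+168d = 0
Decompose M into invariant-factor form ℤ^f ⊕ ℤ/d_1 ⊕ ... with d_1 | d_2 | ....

Answer: M ≅ ℤ^1 ⊕ ℤ/4 ⊕ ℤ/12 ⊕ ℤ/24

Derivation:
rank_ℚ(R)=3; free=4−3=1
SNF(R) diag = [4, 12, 24] → torsion [4, 12, 24]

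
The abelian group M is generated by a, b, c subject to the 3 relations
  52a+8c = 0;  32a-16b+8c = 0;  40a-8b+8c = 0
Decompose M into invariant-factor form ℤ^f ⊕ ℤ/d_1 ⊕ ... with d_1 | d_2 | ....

Answer: M ≅ ℤ/4 ⊕ ℤ/8 ⊕ ℤ/8

Derivation:
rank_ℚ(R)=3; free=3−3=0
SNF(R) diag = [4, 8, 8] → torsion [4, 8, 8]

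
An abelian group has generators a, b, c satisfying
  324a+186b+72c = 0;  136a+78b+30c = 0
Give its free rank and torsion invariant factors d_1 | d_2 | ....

rank_ℚ(R)=2; free=3−2=1
SNF(R) diag = [2, 6] → torsion [2, 6]

Answer: M ≅ ℤ^1 ⊕ ℤ/2 ⊕ ℤ/6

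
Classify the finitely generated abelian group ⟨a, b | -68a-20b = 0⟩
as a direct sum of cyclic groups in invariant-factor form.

rank_ℚ(R)=1; free=2−1=1
SNF(R) diag = [4] → torsion [4]

Answer: M ≅ ℤ^1 ⊕ ℤ/4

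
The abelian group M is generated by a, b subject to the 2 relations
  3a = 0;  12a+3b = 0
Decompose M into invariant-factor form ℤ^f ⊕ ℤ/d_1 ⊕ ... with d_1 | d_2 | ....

rank_ℚ(R)=2; free=2−2=0
SNF(R) diag = [3, 3] → torsion [3, 3]

Answer: M ≅ ℤ/3 ⊕ ℤ/3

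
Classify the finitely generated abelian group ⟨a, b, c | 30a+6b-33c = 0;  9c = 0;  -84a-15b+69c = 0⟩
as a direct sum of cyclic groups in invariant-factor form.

Answer: M ≅ ℤ/3 ⊕ ℤ/9 ⊕ ℤ/18

Derivation:
rank_ℚ(R)=3; free=3−3=0
SNF(R) diag = [3, 9, 18] → torsion [3, 9, 18]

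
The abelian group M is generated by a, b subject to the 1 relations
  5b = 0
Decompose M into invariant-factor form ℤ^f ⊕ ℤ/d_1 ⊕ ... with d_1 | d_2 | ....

rank_ℚ(R)=1; free=2−1=1
SNF(R) diag = [5] → torsion [5]

Answer: M ≅ ℤ^1 ⊕ ℤ/5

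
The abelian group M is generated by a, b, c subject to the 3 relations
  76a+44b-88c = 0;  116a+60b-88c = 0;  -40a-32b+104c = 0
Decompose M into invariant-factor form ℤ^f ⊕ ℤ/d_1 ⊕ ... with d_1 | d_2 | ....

Answer: M ≅ ℤ/4 ⊕ ℤ/8 ⊕ ℤ/8

Derivation:
rank_ℚ(R)=3; free=3−3=0
SNF(R) diag = [4, 8, 8] → torsion [4, 8, 8]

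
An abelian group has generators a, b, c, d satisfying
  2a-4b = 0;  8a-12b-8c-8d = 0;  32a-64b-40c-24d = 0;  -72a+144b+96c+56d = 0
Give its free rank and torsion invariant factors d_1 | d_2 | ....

Answer: M ≅ ℤ/2 ⊕ ℤ/4 ⊕ ℤ/8 ⊕ ℤ/8

Derivation:
rank_ℚ(R)=4; free=4−4=0
SNF(R) diag = [2, 4, 8, 8] → torsion [2, 4, 8, 8]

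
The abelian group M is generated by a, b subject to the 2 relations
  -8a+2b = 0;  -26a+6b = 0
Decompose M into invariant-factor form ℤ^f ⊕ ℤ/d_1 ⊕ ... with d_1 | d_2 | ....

Answer: M ≅ ℤ/2 ⊕ ℤ/2

Derivation:
rank_ℚ(R)=2; free=2−2=0
SNF(R) diag = [2, 2] → torsion [2, 2]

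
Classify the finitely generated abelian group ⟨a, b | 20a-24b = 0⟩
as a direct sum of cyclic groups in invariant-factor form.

rank_ℚ(R)=1; free=2−1=1
SNF(R) diag = [4] → torsion [4]

Answer: M ≅ ℤ^1 ⊕ ℤ/4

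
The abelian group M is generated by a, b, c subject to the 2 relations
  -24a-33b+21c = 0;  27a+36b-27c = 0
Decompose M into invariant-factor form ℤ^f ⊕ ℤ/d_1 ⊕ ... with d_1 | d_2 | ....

rank_ℚ(R)=2; free=3−2=1
SNF(R) diag = [3, 9] → torsion [3, 9]

Answer: M ≅ ℤ^1 ⊕ ℤ/3 ⊕ ℤ/9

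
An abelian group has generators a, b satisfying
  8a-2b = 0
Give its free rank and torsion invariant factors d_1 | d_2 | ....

rank_ℚ(R)=1; free=2−1=1
SNF(R) diag = [2] → torsion [2]

Answer: M ≅ ℤ^1 ⊕ ℤ/2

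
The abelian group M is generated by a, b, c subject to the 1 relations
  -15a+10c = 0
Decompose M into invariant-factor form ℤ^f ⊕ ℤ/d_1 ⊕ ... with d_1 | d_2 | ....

Answer: M ≅ ℤ^2 ⊕ ℤ/5

Derivation:
rank_ℚ(R)=1; free=3−1=2
SNF(R) diag = [5] → torsion [5]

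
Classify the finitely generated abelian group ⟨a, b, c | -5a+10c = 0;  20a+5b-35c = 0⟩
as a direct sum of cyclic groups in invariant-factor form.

Answer: M ≅ ℤ^1 ⊕ ℤ/5 ⊕ ℤ/5

Derivation:
rank_ℚ(R)=2; free=3−2=1
SNF(R) diag = [5, 5] → torsion [5, 5]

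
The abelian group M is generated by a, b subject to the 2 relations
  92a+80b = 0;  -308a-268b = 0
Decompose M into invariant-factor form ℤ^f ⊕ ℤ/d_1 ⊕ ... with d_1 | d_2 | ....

rank_ℚ(R)=2; free=2−2=0
SNF(R) diag = [4, 4] → torsion [4, 4]

Answer: M ≅ ℤ/4 ⊕ ℤ/4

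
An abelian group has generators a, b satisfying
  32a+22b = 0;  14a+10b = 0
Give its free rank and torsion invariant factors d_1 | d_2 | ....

rank_ℚ(R)=2; free=2−2=0
SNF(R) diag = [2, 6] → torsion [2, 6]

Answer: M ≅ ℤ/2 ⊕ ℤ/6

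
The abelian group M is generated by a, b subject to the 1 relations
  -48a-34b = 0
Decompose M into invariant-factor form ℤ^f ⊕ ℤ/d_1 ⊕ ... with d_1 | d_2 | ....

Answer: M ≅ ℤ^1 ⊕ ℤ/2

Derivation:
rank_ℚ(R)=1; free=2−1=1
SNF(R) diag = [2] → torsion [2]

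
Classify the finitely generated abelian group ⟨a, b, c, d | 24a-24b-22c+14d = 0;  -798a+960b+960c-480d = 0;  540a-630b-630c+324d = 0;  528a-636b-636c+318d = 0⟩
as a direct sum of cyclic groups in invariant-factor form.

Answer: M ≅ ℤ/2 ⊕ ℤ/6 ⊕ ℤ/18 ⊕ ℤ/54

Derivation:
rank_ℚ(R)=4; free=4−4=0
SNF(R) diag = [2, 6, 18, 54] → torsion [2, 6, 18, 54]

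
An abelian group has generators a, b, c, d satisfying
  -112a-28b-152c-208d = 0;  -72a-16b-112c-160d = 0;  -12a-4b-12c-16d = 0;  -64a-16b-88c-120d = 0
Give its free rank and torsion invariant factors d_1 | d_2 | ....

rank_ℚ(R)=4; free=4−4=0
SNF(R) diag = [4, 4, 8, 8] → torsion [4, 4, 8, 8]

Answer: M ≅ ℤ/4 ⊕ ℤ/4 ⊕ ℤ/8 ⊕ ℤ/8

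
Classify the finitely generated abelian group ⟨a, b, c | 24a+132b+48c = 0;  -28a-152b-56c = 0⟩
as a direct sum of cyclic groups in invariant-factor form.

rank_ℚ(R)=2; free=3−2=1
SNF(R) diag = [4, 12] → torsion [4, 12]

Answer: M ≅ ℤ^1 ⊕ ℤ/4 ⊕ ℤ/12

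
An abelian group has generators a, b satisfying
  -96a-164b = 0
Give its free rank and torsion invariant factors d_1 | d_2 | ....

rank_ℚ(R)=1; free=2−1=1
SNF(R) diag = [4] → torsion [4]

Answer: M ≅ ℤ^1 ⊕ ℤ/4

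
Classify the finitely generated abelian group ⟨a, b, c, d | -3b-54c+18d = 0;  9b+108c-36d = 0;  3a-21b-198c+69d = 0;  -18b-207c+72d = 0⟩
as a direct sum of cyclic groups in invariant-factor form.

rank_ℚ(R)=4; free=4−4=0
SNF(R) diag = [3, 3, 9, 18] → torsion [3, 3, 9, 18]

Answer: M ≅ ℤ/3 ⊕ ℤ/3 ⊕ ℤ/9 ⊕ ℤ/18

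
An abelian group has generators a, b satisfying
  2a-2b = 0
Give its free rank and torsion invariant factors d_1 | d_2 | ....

rank_ℚ(R)=1; free=2−1=1
SNF(R) diag = [2] → torsion [2]

Answer: M ≅ ℤ^1 ⊕ ℤ/2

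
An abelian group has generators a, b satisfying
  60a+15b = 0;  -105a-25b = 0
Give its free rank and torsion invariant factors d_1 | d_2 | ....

Answer: M ≅ ℤ/5 ⊕ ℤ/15

Derivation:
rank_ℚ(R)=2; free=2−2=0
SNF(R) diag = [5, 15] → torsion [5, 15]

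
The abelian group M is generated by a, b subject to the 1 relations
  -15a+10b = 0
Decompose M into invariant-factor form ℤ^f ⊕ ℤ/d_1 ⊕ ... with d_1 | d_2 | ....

Answer: M ≅ ℤ^1 ⊕ ℤ/5

Derivation:
rank_ℚ(R)=1; free=2−1=1
SNF(R) diag = [5] → torsion [5]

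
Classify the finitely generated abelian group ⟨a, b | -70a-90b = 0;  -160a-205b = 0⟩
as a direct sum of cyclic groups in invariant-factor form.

rank_ℚ(R)=2; free=2−2=0
SNF(R) diag = [5, 10] → torsion [5, 10]

Answer: M ≅ ℤ/5 ⊕ ℤ/10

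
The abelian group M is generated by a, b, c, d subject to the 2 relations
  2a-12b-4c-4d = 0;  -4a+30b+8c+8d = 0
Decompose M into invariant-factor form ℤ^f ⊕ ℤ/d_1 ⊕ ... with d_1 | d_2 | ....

Answer: M ≅ ℤ^2 ⊕ ℤ/2 ⊕ ℤ/6

Derivation:
rank_ℚ(R)=2; free=4−2=2
SNF(R) diag = [2, 6] → torsion [2, 6]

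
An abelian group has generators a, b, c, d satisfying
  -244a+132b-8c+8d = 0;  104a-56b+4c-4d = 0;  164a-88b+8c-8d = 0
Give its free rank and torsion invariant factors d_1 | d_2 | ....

rank_ℚ(R)=3; free=4−3=1
SNF(R) diag = [4, 4, 4] → torsion [4, 4, 4]

Answer: M ≅ ℤ^1 ⊕ ℤ/4 ⊕ ℤ/4 ⊕ ℤ/4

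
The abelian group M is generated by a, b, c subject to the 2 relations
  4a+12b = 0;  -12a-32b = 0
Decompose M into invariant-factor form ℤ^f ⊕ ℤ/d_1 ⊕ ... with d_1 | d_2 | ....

Answer: M ≅ ℤ^1 ⊕ ℤ/4 ⊕ ℤ/4

Derivation:
rank_ℚ(R)=2; free=3−2=1
SNF(R) diag = [4, 4] → torsion [4, 4]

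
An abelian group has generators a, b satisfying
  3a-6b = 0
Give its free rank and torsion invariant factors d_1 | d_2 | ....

rank_ℚ(R)=1; free=2−1=1
SNF(R) diag = [3] → torsion [3]

Answer: M ≅ ℤ^1 ⊕ ℤ/3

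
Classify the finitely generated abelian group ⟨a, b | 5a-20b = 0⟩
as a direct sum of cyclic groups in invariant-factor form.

rank_ℚ(R)=1; free=2−1=1
SNF(R) diag = [5] → torsion [5]

Answer: M ≅ ℤ^1 ⊕ ℤ/5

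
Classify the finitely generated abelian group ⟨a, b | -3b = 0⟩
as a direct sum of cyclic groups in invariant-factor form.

Answer: M ≅ ℤ^1 ⊕ ℤ/3

Derivation:
rank_ℚ(R)=1; free=2−1=1
SNF(R) diag = [3] → torsion [3]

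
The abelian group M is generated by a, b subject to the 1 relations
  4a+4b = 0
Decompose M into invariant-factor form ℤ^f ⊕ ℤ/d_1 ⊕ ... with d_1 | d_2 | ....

rank_ℚ(R)=1; free=2−1=1
SNF(R) diag = [4] → torsion [4]

Answer: M ≅ ℤ^1 ⊕ ℤ/4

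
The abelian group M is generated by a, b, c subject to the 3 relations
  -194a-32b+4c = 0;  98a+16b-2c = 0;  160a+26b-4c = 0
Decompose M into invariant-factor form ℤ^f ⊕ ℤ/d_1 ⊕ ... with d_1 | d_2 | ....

Answer: M ≅ ℤ/2 ⊕ ℤ/2 ⊕ ℤ/6

Derivation:
rank_ℚ(R)=3; free=3−3=0
SNF(R) diag = [2, 2, 6] → torsion [2, 2, 6]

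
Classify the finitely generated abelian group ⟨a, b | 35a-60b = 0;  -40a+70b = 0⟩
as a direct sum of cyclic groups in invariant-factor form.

Answer: M ≅ ℤ/5 ⊕ ℤ/10

Derivation:
rank_ℚ(R)=2; free=2−2=0
SNF(R) diag = [5, 10] → torsion [5, 10]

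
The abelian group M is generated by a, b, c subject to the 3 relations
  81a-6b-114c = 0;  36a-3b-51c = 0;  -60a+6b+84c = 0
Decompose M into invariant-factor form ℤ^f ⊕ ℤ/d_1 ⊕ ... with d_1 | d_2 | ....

rank_ℚ(R)=3; free=3−3=0
SNF(R) diag = [3, 3, 6] → torsion [3, 3, 6]

Answer: M ≅ ℤ/3 ⊕ ℤ/3 ⊕ ℤ/6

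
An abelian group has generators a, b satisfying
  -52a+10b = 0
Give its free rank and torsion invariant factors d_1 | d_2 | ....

Answer: M ≅ ℤ^1 ⊕ ℤ/2

Derivation:
rank_ℚ(R)=1; free=2−1=1
SNF(R) diag = [2] → torsion [2]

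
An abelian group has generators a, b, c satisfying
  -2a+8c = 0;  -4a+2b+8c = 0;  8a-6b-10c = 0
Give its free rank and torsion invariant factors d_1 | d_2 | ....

Answer: M ≅ ℤ/2 ⊕ ℤ/2 ⊕ ℤ/2

Derivation:
rank_ℚ(R)=3; free=3−3=0
SNF(R) diag = [2, 2, 2] → torsion [2, 2, 2]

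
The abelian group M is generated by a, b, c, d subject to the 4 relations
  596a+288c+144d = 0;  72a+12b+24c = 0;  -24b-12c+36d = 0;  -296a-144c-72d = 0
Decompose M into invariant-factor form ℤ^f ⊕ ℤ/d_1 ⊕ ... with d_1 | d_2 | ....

Answer: M ≅ ℤ/4 ⊕ ℤ/12 ⊕ ℤ/36 ⊕ ℤ/72

Derivation:
rank_ℚ(R)=4; free=4−4=0
SNF(R) diag = [4, 12, 36, 72] → torsion [4, 12, 36, 72]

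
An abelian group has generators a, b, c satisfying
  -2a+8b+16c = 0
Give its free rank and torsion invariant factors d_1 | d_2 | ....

Answer: M ≅ ℤ^2 ⊕ ℤ/2

Derivation:
rank_ℚ(R)=1; free=3−1=2
SNF(R) diag = [2] → torsion [2]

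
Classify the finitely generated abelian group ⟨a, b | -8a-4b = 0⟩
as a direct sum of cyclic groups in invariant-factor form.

Answer: M ≅ ℤ^1 ⊕ ℤ/4

Derivation:
rank_ℚ(R)=1; free=2−1=1
SNF(R) diag = [4] → torsion [4]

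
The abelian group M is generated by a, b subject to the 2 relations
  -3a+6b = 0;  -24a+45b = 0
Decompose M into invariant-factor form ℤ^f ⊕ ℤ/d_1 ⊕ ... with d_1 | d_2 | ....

rank_ℚ(R)=2; free=2−2=0
SNF(R) diag = [3, 3] → torsion [3, 3]

Answer: M ≅ ℤ/3 ⊕ ℤ/3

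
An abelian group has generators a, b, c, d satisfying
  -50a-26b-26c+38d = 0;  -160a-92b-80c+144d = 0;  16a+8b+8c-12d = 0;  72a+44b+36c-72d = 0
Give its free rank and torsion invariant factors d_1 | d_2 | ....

rank_ℚ(R)=4; free=4−4=0
SNF(R) diag = [2, 4, 4, 12] → torsion [2, 4, 4, 12]

Answer: M ≅ ℤ/2 ⊕ ℤ/4 ⊕ ℤ/4 ⊕ ℤ/12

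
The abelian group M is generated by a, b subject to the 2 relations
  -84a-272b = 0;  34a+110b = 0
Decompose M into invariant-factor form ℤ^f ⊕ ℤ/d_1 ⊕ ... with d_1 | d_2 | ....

Answer: M ≅ ℤ/2 ⊕ ℤ/4

Derivation:
rank_ℚ(R)=2; free=2−2=0
SNF(R) diag = [2, 4] → torsion [2, 4]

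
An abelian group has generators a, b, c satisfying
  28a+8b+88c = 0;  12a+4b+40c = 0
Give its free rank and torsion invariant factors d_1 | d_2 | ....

rank_ℚ(R)=2; free=3−2=1
SNF(R) diag = [4, 4] → torsion [4, 4]

Answer: M ≅ ℤ^1 ⊕ ℤ/4 ⊕ ℤ/4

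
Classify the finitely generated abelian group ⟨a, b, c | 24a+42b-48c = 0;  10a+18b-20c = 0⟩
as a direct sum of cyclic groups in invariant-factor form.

Answer: M ≅ ℤ^1 ⊕ ℤ/2 ⊕ ℤ/6

Derivation:
rank_ℚ(R)=2; free=3−2=1
SNF(R) diag = [2, 6] → torsion [2, 6]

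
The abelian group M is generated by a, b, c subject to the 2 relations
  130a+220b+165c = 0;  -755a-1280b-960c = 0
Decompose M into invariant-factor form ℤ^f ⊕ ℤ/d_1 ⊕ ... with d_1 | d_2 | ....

Answer: M ≅ ℤ^1 ⊕ ℤ/5 ⊕ ℤ/15

Derivation:
rank_ℚ(R)=2; free=3−2=1
SNF(R) diag = [5, 15] → torsion [5, 15]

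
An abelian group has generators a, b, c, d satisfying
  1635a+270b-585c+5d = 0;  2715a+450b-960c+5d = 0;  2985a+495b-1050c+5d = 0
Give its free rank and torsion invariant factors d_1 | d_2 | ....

rank_ℚ(R)=3; free=4−3=1
SNF(R) diag = [5, 15, 45] → torsion [5, 15, 45]

Answer: M ≅ ℤ^1 ⊕ ℤ/5 ⊕ ℤ/15 ⊕ ℤ/45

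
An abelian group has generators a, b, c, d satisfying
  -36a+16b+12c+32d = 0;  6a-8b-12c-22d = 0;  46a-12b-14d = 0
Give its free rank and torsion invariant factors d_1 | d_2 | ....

rank_ℚ(R)=3; free=4−3=1
SNF(R) diag = [2, 4, 12] → torsion [2, 4, 12]

Answer: M ≅ ℤ^1 ⊕ ℤ/2 ⊕ ℤ/4 ⊕ ℤ/12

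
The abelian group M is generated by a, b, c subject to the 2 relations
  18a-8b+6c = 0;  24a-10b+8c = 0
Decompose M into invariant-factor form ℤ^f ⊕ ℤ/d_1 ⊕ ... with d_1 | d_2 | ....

Answer: M ≅ ℤ^1 ⊕ ℤ/2 ⊕ ℤ/2

Derivation:
rank_ℚ(R)=2; free=3−2=1
SNF(R) diag = [2, 2] → torsion [2, 2]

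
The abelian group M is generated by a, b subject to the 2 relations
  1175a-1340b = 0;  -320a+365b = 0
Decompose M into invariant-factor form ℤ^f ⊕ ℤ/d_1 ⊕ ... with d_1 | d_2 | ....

Answer: M ≅ ℤ/5 ⊕ ℤ/15

Derivation:
rank_ℚ(R)=2; free=2−2=0
SNF(R) diag = [5, 15] → torsion [5, 15]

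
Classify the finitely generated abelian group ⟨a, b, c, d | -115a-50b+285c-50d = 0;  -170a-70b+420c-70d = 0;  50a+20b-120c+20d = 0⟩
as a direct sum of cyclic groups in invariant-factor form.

Answer: M ≅ ℤ^1 ⊕ ℤ/5 ⊕ ℤ/10 ⊕ ℤ/30

Derivation:
rank_ℚ(R)=3; free=4−3=1
SNF(R) diag = [5, 10, 30] → torsion [5, 10, 30]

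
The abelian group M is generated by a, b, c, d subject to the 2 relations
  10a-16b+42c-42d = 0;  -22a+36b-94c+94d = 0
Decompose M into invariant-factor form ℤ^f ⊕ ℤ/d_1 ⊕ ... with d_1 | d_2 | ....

Answer: M ≅ ℤ^2 ⊕ ℤ/2 ⊕ ℤ/4

Derivation:
rank_ℚ(R)=2; free=4−2=2
SNF(R) diag = [2, 4] → torsion [2, 4]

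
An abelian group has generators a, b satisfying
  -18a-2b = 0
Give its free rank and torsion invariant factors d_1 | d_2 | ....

Answer: M ≅ ℤ^1 ⊕ ℤ/2

Derivation:
rank_ℚ(R)=1; free=2−1=1
SNF(R) diag = [2] → torsion [2]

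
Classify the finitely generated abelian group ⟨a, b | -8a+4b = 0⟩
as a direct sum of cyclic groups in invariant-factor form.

Answer: M ≅ ℤ^1 ⊕ ℤ/4

Derivation:
rank_ℚ(R)=1; free=2−1=1
SNF(R) diag = [4] → torsion [4]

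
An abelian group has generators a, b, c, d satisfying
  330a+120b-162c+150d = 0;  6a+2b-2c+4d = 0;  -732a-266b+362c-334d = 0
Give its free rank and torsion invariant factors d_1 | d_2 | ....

Answer: M ≅ ℤ^1 ⊕ ℤ/2 ⊕ ℤ/6 ⊕ ℤ/18

Derivation:
rank_ℚ(R)=3; free=4−3=1
SNF(R) diag = [2, 6, 18] → torsion [2, 6, 18]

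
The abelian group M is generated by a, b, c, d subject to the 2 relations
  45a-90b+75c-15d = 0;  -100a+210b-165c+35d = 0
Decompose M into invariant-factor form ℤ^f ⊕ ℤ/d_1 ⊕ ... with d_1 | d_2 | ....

Answer: M ≅ ℤ^2 ⊕ ℤ/5 ⊕ ℤ/15

Derivation:
rank_ℚ(R)=2; free=4−2=2
SNF(R) diag = [5, 15] → torsion [5, 15]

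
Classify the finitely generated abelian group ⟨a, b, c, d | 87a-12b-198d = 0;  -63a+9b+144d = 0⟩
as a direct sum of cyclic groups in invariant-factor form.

rank_ℚ(R)=2; free=4−2=2
SNF(R) diag = [3, 9] → torsion [3, 9]

Answer: M ≅ ℤ^2 ⊕ ℤ/3 ⊕ ℤ/9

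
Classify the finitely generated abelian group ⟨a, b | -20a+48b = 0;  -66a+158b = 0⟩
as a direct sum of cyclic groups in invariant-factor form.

Answer: M ≅ ℤ/2 ⊕ ℤ/4

Derivation:
rank_ℚ(R)=2; free=2−2=0
SNF(R) diag = [2, 4] → torsion [2, 4]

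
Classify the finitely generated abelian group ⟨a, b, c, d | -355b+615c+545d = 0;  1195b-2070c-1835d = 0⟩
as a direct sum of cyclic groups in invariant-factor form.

rank_ℚ(R)=2; free=4−2=2
SNF(R) diag = [5, 15] → torsion [5, 15]

Answer: M ≅ ℤ^2 ⊕ ℤ/5 ⊕ ℤ/15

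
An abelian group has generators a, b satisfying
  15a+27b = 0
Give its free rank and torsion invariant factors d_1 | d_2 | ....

rank_ℚ(R)=1; free=2−1=1
SNF(R) diag = [3] → torsion [3]

Answer: M ≅ ℤ^1 ⊕ ℤ/3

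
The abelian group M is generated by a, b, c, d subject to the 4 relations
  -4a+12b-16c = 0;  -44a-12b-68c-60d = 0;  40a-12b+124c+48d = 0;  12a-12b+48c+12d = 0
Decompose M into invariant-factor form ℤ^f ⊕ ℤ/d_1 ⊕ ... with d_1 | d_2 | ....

rank_ℚ(R)=4; free=4−4=0
SNF(R) diag = [4, 12, 12, 36] → torsion [4, 12, 12, 36]

Answer: M ≅ ℤ/4 ⊕ ℤ/12 ⊕ ℤ/12 ⊕ ℤ/36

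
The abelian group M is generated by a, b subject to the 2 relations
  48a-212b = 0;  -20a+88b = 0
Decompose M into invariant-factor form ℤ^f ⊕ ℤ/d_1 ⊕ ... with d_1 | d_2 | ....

Answer: M ≅ ℤ/4 ⊕ ℤ/4

Derivation:
rank_ℚ(R)=2; free=2−2=0
SNF(R) diag = [4, 4] → torsion [4, 4]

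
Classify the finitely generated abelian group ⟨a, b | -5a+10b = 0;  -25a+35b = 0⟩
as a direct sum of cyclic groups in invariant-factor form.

Answer: M ≅ ℤ/5 ⊕ ℤ/15

Derivation:
rank_ℚ(R)=2; free=2−2=0
SNF(R) diag = [5, 15] → torsion [5, 15]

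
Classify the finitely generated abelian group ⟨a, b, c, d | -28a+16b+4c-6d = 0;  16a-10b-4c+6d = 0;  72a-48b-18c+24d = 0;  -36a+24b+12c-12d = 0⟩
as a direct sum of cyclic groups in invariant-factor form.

Answer: M ≅ ℤ/2 ⊕ ℤ/6 ⊕ ℤ/6 ⊕ ℤ/12

Derivation:
rank_ℚ(R)=4; free=4−4=0
SNF(R) diag = [2, 6, 6, 12] → torsion [2, 6, 6, 12]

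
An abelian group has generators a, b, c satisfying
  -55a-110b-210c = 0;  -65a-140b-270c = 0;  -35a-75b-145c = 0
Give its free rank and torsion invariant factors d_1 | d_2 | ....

Answer: M ≅ ℤ/5 ⊕ ℤ/5 ⊕ ℤ/10

Derivation:
rank_ℚ(R)=3; free=3−3=0
SNF(R) diag = [5, 5, 10] → torsion [5, 5, 10]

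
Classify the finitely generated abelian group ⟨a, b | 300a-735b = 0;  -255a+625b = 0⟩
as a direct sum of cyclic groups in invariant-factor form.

rank_ℚ(R)=2; free=2−2=0
SNF(R) diag = [5, 15] → torsion [5, 15]

Answer: M ≅ ℤ/5 ⊕ ℤ/15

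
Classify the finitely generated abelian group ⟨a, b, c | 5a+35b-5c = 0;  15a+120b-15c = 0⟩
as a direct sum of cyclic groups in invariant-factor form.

rank_ℚ(R)=2; free=3−2=1
SNF(R) diag = [5, 15] → torsion [5, 15]

Answer: M ≅ ℤ^1 ⊕ ℤ/5 ⊕ ℤ/15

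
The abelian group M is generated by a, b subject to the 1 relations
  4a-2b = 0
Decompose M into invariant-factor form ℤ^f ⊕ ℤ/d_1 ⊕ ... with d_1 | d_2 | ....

rank_ℚ(R)=1; free=2−1=1
SNF(R) diag = [2] → torsion [2]

Answer: M ≅ ℤ^1 ⊕ ℤ/2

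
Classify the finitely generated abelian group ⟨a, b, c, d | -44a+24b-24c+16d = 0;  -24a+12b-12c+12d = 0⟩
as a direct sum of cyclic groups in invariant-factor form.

Answer: M ≅ ℤ^2 ⊕ ℤ/4 ⊕ ℤ/12

Derivation:
rank_ℚ(R)=2; free=4−2=2
SNF(R) diag = [4, 12] → torsion [4, 12]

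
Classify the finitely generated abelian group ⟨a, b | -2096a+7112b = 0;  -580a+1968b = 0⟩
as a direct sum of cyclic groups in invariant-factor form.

Answer: M ≅ ℤ/4 ⊕ ℤ/8

Derivation:
rank_ℚ(R)=2; free=2−2=0
SNF(R) diag = [4, 8] → torsion [4, 8]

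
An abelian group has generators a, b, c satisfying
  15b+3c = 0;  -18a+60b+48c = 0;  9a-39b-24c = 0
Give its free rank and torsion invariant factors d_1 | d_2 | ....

rank_ℚ(R)=3; free=3−3=0
SNF(R) diag = [3, 9, 18] → torsion [3, 9, 18]

Answer: M ≅ ℤ/3 ⊕ ℤ/9 ⊕ ℤ/18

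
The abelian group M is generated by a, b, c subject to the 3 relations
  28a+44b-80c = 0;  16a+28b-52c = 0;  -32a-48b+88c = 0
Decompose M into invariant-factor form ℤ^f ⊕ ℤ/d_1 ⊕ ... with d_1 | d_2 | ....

rank_ℚ(R)=3; free=3−3=0
SNF(R) diag = [4, 4, 8] → torsion [4, 4, 8]

Answer: M ≅ ℤ/4 ⊕ ℤ/4 ⊕ ℤ/8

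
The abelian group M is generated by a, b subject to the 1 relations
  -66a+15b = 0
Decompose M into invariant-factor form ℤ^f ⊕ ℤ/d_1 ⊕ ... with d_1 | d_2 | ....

rank_ℚ(R)=1; free=2−1=1
SNF(R) diag = [3] → torsion [3]

Answer: M ≅ ℤ^1 ⊕ ℤ/3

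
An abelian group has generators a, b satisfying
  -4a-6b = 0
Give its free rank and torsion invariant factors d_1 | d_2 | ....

rank_ℚ(R)=1; free=2−1=1
SNF(R) diag = [2] → torsion [2]

Answer: M ≅ ℤ^1 ⊕ ℤ/2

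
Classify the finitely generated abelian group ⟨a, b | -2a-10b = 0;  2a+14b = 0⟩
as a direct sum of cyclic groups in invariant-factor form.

Answer: M ≅ ℤ/2 ⊕ ℤ/4

Derivation:
rank_ℚ(R)=2; free=2−2=0
SNF(R) diag = [2, 4] → torsion [2, 4]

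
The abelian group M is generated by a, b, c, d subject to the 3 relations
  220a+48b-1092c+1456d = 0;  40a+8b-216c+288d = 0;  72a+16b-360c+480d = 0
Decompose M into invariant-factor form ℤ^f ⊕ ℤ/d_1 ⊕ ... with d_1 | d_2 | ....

Answer: M ≅ ℤ^1 ⊕ ℤ/4 ⊕ ℤ/8 ⊕ ℤ/16

Derivation:
rank_ℚ(R)=3; free=4−3=1
SNF(R) diag = [4, 8, 16] → torsion [4, 8, 16]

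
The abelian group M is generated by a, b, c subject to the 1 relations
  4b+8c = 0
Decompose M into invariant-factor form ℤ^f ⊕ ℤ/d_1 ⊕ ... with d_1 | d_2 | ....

Answer: M ≅ ℤ^2 ⊕ ℤ/4

Derivation:
rank_ℚ(R)=1; free=3−1=2
SNF(R) diag = [4] → torsion [4]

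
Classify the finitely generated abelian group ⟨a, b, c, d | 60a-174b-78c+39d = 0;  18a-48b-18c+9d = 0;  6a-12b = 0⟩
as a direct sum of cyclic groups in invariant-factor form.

rank_ℚ(R)=3; free=4−3=1
SNF(R) diag = [3, 6, 6] → torsion [3, 6, 6]

Answer: M ≅ ℤ^1 ⊕ ℤ/3 ⊕ ℤ/6 ⊕ ℤ/6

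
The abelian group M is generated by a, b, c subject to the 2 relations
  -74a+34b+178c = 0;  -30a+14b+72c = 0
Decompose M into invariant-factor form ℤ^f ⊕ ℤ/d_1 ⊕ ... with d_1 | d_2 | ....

Answer: M ≅ ℤ^1 ⊕ ℤ/2 ⊕ ℤ/2

Derivation:
rank_ℚ(R)=2; free=3−2=1
SNF(R) diag = [2, 2] → torsion [2, 2]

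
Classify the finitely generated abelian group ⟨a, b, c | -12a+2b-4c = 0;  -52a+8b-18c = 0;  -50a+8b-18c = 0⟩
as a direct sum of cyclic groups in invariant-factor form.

rank_ℚ(R)=3; free=3−3=0
SNF(R) diag = [2, 2, 2] → torsion [2, 2, 2]

Answer: M ≅ ℤ/2 ⊕ ℤ/2 ⊕ ℤ/2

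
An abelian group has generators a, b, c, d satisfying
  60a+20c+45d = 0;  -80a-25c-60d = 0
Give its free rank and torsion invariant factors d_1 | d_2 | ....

rank_ℚ(R)=2; free=4−2=2
SNF(R) diag = [5, 5] → torsion [5, 5]

Answer: M ≅ ℤ^2 ⊕ ℤ/5 ⊕ ℤ/5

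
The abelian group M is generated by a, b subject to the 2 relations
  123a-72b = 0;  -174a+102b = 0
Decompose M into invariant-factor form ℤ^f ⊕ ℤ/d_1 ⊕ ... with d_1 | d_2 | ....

Answer: M ≅ ℤ/3 ⊕ ℤ/6

Derivation:
rank_ℚ(R)=2; free=2−2=0
SNF(R) diag = [3, 6] → torsion [3, 6]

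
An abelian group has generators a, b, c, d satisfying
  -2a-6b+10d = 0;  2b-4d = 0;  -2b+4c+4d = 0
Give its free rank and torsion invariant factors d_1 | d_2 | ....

Answer: M ≅ ℤ^1 ⊕ ℤ/2 ⊕ ℤ/2 ⊕ ℤ/4

Derivation:
rank_ℚ(R)=3; free=4−3=1
SNF(R) diag = [2, 2, 4] → torsion [2, 2, 4]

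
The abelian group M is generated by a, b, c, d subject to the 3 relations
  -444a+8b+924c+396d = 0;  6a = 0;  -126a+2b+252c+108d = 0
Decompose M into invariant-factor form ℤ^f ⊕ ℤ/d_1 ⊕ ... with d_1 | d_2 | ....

rank_ℚ(R)=3; free=4−3=1
SNF(R) diag = [2, 6, 12] → torsion [2, 6, 12]

Answer: M ≅ ℤ^1 ⊕ ℤ/2 ⊕ ℤ/6 ⊕ ℤ/12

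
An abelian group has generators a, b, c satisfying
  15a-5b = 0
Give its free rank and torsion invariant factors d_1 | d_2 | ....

rank_ℚ(R)=1; free=3−1=2
SNF(R) diag = [5] → torsion [5]

Answer: M ≅ ℤ^2 ⊕ ℤ/5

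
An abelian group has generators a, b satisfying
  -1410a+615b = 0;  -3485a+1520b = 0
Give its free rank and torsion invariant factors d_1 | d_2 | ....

Answer: M ≅ ℤ/5 ⊕ ℤ/15

Derivation:
rank_ℚ(R)=2; free=2−2=0
SNF(R) diag = [5, 15] → torsion [5, 15]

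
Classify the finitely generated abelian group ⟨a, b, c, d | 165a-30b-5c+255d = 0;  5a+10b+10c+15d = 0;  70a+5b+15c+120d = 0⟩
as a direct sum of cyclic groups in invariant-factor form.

Answer: M ≅ ℤ^1 ⊕ ℤ/5 ⊕ ℤ/5 ⊕ ℤ/15

Derivation:
rank_ℚ(R)=3; free=4−3=1
SNF(R) diag = [5, 5, 15] → torsion [5, 5, 15]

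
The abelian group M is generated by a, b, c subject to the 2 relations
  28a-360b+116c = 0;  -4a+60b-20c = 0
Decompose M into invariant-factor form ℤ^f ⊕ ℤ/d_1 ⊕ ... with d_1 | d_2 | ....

rank_ℚ(R)=2; free=3−2=1
SNF(R) diag = [4, 12] → torsion [4, 12]

Answer: M ≅ ℤ^1 ⊕ ℤ/4 ⊕ ℤ/12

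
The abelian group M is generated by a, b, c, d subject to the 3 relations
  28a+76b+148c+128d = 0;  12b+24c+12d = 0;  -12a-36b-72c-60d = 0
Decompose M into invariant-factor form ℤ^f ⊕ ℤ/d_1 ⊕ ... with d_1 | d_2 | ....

Answer: M ≅ ℤ^1 ⊕ ℤ/4 ⊕ ℤ/12 ⊕ ℤ/12

Derivation:
rank_ℚ(R)=3; free=4−3=1
SNF(R) diag = [4, 12, 12] → torsion [4, 12, 12]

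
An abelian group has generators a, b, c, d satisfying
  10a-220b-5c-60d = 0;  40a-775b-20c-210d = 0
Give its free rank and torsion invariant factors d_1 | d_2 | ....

Answer: M ≅ ℤ^2 ⊕ ℤ/5 ⊕ ℤ/15

Derivation:
rank_ℚ(R)=2; free=4−2=2
SNF(R) diag = [5, 15] → torsion [5, 15]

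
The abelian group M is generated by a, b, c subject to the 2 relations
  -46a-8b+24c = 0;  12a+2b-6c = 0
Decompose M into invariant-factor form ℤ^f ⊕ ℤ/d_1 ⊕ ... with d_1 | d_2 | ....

Answer: M ≅ ℤ^1 ⊕ ℤ/2 ⊕ ℤ/2

Derivation:
rank_ℚ(R)=2; free=3−2=1
SNF(R) diag = [2, 2] → torsion [2, 2]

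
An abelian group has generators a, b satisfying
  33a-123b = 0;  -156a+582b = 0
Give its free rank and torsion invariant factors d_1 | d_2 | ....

rank_ℚ(R)=2; free=2−2=0
SNF(R) diag = [3, 6] → torsion [3, 6]

Answer: M ≅ ℤ/3 ⊕ ℤ/6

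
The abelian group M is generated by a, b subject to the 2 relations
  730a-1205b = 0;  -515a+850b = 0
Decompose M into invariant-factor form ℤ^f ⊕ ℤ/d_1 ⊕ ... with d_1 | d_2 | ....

rank_ℚ(R)=2; free=2−2=0
SNF(R) diag = [5, 15] → torsion [5, 15]

Answer: M ≅ ℤ/5 ⊕ ℤ/15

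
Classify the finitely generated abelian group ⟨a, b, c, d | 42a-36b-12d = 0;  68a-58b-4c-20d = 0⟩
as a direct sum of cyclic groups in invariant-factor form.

rank_ℚ(R)=2; free=4−2=2
SNF(R) diag = [2, 6] → torsion [2, 6]

Answer: M ≅ ℤ^2 ⊕ ℤ/2 ⊕ ℤ/6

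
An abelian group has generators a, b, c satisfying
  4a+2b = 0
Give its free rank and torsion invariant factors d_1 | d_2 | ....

rank_ℚ(R)=1; free=3−1=2
SNF(R) diag = [2] → torsion [2]

Answer: M ≅ ℤ^2 ⊕ ℤ/2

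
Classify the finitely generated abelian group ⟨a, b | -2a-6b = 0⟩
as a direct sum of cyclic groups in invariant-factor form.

Answer: M ≅ ℤ^1 ⊕ ℤ/2

Derivation:
rank_ℚ(R)=1; free=2−1=1
SNF(R) diag = [2] → torsion [2]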